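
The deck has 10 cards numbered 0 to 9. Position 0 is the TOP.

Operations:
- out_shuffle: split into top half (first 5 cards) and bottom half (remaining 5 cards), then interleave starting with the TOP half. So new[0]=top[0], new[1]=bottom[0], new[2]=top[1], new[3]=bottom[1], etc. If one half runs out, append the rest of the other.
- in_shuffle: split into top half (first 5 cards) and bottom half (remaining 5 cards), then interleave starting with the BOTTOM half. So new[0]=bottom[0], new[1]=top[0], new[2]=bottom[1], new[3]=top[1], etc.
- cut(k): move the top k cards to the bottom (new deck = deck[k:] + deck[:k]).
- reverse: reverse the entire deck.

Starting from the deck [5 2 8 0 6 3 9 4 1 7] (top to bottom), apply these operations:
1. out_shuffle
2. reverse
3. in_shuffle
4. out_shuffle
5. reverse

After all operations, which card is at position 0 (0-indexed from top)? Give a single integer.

Answer: 4

Derivation:
After op 1 (out_shuffle): [5 3 2 9 8 4 0 1 6 7]
After op 2 (reverse): [7 6 1 0 4 8 9 2 3 5]
After op 3 (in_shuffle): [8 7 9 6 2 1 3 0 5 4]
After op 4 (out_shuffle): [8 1 7 3 9 0 6 5 2 4]
After op 5 (reverse): [4 2 5 6 0 9 3 7 1 8]
Position 0: card 4.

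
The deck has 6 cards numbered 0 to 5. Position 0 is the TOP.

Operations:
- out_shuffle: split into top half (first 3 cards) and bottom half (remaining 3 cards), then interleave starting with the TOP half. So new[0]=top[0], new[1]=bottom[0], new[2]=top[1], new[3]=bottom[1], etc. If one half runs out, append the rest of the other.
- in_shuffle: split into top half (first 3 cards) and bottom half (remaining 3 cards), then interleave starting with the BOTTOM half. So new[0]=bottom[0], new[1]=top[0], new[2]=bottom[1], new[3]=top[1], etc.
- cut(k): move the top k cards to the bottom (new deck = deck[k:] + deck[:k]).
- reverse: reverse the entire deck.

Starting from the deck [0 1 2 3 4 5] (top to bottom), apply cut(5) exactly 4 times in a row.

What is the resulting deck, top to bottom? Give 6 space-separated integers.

Answer: 2 3 4 5 0 1

Derivation:
After op 1 (cut(5)): [5 0 1 2 3 4]
After op 2 (cut(5)): [4 5 0 1 2 3]
After op 3 (cut(5)): [3 4 5 0 1 2]
After op 4 (cut(5)): [2 3 4 5 0 1]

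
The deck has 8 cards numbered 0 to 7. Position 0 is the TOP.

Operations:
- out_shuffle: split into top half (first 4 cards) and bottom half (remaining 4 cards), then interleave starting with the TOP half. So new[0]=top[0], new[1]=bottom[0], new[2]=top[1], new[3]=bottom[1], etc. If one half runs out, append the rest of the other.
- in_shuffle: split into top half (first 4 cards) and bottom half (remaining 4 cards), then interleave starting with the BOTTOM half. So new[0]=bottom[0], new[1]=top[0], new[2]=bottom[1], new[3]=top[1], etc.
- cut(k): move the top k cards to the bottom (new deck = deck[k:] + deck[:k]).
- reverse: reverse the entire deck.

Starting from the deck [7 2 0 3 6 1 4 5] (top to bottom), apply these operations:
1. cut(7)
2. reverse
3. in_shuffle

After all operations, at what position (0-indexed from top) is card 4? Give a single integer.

Answer: 1

Derivation:
After op 1 (cut(7)): [5 7 2 0 3 6 1 4]
After op 2 (reverse): [4 1 6 3 0 2 7 5]
After op 3 (in_shuffle): [0 4 2 1 7 6 5 3]
Card 4 is at position 1.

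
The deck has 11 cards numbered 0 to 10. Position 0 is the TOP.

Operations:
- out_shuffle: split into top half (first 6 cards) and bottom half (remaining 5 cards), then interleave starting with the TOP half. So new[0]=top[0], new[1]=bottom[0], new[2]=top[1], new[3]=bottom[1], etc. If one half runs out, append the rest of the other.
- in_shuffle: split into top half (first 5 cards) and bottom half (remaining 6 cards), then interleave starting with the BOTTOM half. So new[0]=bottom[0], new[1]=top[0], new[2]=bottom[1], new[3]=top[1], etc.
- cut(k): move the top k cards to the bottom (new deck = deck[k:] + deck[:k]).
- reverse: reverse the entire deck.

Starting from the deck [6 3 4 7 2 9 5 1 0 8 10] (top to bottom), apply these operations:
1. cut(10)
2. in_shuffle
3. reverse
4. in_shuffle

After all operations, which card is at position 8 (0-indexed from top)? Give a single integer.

After op 1 (cut(10)): [10 6 3 4 7 2 9 5 1 0 8]
After op 2 (in_shuffle): [2 10 9 6 5 3 1 4 0 7 8]
After op 3 (reverse): [8 7 0 4 1 3 5 6 9 10 2]
After op 4 (in_shuffle): [3 8 5 7 6 0 9 4 10 1 2]
Position 8: card 10.

Answer: 10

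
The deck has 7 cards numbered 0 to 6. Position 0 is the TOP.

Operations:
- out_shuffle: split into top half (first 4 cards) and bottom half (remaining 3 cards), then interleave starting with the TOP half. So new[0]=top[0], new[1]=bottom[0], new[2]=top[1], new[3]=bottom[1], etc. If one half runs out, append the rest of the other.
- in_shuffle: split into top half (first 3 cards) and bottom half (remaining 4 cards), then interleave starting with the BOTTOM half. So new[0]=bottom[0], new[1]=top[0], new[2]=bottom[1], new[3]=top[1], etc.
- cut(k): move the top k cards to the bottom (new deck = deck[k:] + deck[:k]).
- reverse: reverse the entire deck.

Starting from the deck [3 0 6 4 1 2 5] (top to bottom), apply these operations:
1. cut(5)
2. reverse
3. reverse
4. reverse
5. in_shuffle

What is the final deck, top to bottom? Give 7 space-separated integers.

After op 1 (cut(5)): [2 5 3 0 6 4 1]
After op 2 (reverse): [1 4 6 0 3 5 2]
After op 3 (reverse): [2 5 3 0 6 4 1]
After op 4 (reverse): [1 4 6 0 3 5 2]
After op 5 (in_shuffle): [0 1 3 4 5 6 2]

Answer: 0 1 3 4 5 6 2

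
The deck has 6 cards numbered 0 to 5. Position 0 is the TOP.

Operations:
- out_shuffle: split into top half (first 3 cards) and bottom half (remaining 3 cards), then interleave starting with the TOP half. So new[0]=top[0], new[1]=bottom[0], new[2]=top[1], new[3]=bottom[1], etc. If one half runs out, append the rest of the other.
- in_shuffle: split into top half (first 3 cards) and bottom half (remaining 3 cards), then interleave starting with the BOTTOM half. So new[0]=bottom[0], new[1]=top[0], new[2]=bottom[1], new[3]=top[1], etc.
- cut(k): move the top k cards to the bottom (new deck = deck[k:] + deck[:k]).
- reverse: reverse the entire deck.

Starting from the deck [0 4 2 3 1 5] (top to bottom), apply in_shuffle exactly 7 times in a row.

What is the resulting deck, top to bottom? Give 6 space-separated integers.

Answer: 3 0 1 4 5 2

Derivation:
After op 1 (in_shuffle): [3 0 1 4 5 2]
After op 2 (in_shuffle): [4 3 5 0 2 1]
After op 3 (in_shuffle): [0 4 2 3 1 5]
After op 4 (in_shuffle): [3 0 1 4 5 2]
After op 5 (in_shuffle): [4 3 5 0 2 1]
After op 6 (in_shuffle): [0 4 2 3 1 5]
After op 7 (in_shuffle): [3 0 1 4 5 2]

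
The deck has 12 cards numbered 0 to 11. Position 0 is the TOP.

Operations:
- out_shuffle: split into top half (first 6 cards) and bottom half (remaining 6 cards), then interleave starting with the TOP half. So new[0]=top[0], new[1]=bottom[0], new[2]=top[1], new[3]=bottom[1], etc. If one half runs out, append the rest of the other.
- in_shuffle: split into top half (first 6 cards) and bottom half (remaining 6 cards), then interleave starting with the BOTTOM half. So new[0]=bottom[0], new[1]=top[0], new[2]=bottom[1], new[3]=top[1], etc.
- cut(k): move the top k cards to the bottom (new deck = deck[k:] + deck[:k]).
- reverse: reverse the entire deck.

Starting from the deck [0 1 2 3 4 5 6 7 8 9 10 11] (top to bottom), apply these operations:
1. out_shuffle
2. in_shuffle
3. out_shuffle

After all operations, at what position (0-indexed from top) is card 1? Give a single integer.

After op 1 (out_shuffle): [0 6 1 7 2 8 3 9 4 10 5 11]
After op 2 (in_shuffle): [3 0 9 6 4 1 10 7 5 2 11 8]
After op 3 (out_shuffle): [3 10 0 7 9 5 6 2 4 11 1 8]
Card 1 is at position 10.

Answer: 10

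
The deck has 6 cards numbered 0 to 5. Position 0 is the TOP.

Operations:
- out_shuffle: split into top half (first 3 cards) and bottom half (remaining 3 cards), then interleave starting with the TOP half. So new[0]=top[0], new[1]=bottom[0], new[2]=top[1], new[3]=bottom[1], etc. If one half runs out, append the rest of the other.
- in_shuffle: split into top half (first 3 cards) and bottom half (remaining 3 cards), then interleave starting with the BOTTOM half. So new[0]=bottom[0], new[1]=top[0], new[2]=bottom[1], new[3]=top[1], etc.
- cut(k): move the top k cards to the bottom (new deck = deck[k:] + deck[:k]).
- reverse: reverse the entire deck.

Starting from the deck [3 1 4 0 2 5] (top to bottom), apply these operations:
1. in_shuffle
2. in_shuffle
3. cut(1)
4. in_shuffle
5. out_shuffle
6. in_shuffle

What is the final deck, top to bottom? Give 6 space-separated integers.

Answer: 1 4 2 5 3 0

Derivation:
After op 1 (in_shuffle): [0 3 2 1 5 4]
After op 2 (in_shuffle): [1 0 5 3 4 2]
After op 3 (cut(1)): [0 5 3 4 2 1]
After op 4 (in_shuffle): [4 0 2 5 1 3]
After op 5 (out_shuffle): [4 5 0 1 2 3]
After op 6 (in_shuffle): [1 4 2 5 3 0]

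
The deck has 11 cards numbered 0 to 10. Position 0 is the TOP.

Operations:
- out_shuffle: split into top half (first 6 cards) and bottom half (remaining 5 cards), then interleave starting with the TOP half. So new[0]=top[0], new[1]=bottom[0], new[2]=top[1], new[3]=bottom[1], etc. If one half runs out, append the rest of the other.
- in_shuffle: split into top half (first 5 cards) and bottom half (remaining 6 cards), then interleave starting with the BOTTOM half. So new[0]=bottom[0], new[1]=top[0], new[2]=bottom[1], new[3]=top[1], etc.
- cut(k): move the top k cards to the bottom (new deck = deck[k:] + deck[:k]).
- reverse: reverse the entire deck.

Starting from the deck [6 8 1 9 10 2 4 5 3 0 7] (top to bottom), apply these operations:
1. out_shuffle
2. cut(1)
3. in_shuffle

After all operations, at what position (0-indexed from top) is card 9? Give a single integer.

Answer: 0

Derivation:
After op 1 (out_shuffle): [6 4 8 5 1 3 9 0 10 7 2]
After op 2 (cut(1)): [4 8 5 1 3 9 0 10 7 2 6]
After op 3 (in_shuffle): [9 4 0 8 10 5 7 1 2 3 6]
Card 9 is at position 0.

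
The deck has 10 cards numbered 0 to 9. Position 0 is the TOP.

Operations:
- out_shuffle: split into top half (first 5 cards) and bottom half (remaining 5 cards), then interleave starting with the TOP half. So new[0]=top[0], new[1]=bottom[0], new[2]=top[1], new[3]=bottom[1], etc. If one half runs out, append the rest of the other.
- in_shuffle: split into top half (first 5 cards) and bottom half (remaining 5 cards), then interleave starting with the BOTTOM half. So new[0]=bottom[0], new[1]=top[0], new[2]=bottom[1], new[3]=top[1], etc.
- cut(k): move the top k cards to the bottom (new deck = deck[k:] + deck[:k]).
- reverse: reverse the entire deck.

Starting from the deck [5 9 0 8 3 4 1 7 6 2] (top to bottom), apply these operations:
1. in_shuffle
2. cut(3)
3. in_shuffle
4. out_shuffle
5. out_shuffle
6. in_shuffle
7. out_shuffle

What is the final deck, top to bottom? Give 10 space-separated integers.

Answer: 1 0 2 3 5 7 6 8 4 9

Derivation:
After op 1 (in_shuffle): [4 5 1 9 7 0 6 8 2 3]
After op 2 (cut(3)): [9 7 0 6 8 2 3 4 5 1]
After op 3 (in_shuffle): [2 9 3 7 4 0 5 6 1 8]
After op 4 (out_shuffle): [2 0 9 5 3 6 7 1 4 8]
After op 5 (out_shuffle): [2 6 0 7 9 1 5 4 3 8]
After op 6 (in_shuffle): [1 2 5 6 4 0 3 7 8 9]
After op 7 (out_shuffle): [1 0 2 3 5 7 6 8 4 9]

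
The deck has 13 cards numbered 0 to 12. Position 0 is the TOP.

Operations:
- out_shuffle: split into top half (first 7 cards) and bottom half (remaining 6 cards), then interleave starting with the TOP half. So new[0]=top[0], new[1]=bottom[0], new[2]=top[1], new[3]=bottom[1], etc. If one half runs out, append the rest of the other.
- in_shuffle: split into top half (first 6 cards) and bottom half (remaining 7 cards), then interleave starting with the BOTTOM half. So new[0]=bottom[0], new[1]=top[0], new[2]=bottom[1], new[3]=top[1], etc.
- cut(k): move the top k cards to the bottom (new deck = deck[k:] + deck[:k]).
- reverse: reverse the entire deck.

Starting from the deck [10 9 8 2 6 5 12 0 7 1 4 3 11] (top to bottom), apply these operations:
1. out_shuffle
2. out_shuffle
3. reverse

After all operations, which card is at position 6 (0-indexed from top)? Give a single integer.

Answer: 7

Derivation:
After op 1 (out_shuffle): [10 0 9 7 8 1 2 4 6 3 5 11 12]
After op 2 (out_shuffle): [10 4 0 6 9 3 7 5 8 11 1 12 2]
After op 3 (reverse): [2 12 1 11 8 5 7 3 9 6 0 4 10]
Position 6: card 7.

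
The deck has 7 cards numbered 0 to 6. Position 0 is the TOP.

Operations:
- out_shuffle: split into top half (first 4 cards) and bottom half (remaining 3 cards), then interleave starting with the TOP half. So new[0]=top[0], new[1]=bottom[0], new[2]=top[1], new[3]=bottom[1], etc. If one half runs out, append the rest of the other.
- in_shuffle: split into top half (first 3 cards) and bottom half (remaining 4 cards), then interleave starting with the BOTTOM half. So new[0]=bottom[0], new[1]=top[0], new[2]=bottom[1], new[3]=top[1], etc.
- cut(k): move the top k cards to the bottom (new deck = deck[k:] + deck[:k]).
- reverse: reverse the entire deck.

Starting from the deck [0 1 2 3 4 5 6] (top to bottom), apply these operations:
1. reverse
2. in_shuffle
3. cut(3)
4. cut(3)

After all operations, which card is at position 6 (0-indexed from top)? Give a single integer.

After op 1 (reverse): [6 5 4 3 2 1 0]
After op 2 (in_shuffle): [3 6 2 5 1 4 0]
After op 3 (cut(3)): [5 1 4 0 3 6 2]
After op 4 (cut(3)): [0 3 6 2 5 1 4]
Position 6: card 4.

Answer: 4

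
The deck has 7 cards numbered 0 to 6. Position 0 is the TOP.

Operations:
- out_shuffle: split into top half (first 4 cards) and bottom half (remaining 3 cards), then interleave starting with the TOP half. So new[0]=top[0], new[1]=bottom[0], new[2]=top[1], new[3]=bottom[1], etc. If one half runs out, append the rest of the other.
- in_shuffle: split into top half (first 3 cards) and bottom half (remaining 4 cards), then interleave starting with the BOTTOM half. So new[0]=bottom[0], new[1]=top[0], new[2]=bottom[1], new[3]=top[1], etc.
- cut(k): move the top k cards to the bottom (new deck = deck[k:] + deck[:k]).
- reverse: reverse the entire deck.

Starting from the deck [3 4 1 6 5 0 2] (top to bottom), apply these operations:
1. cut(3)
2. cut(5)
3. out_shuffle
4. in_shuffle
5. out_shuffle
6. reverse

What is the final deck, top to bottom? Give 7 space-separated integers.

Answer: 0 5 6 1 4 3 2

Derivation:
After op 1 (cut(3)): [6 5 0 2 3 4 1]
After op 2 (cut(5)): [4 1 6 5 0 2 3]
After op 3 (out_shuffle): [4 0 1 2 6 3 5]
After op 4 (in_shuffle): [2 4 6 0 3 1 5]
After op 5 (out_shuffle): [2 3 4 1 6 5 0]
After op 6 (reverse): [0 5 6 1 4 3 2]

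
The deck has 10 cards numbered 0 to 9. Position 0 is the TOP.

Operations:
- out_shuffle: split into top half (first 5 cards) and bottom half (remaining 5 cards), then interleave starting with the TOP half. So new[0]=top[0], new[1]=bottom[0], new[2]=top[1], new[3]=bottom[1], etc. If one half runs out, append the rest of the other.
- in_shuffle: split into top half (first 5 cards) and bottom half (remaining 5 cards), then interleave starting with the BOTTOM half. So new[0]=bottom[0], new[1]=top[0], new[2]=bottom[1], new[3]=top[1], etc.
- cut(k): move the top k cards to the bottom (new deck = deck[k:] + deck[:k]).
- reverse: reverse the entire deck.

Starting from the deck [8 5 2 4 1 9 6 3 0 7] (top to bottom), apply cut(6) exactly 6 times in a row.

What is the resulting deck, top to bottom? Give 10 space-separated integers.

After op 1 (cut(6)): [6 3 0 7 8 5 2 4 1 9]
After op 2 (cut(6)): [2 4 1 9 6 3 0 7 8 5]
After op 3 (cut(6)): [0 7 8 5 2 4 1 9 6 3]
After op 4 (cut(6)): [1 9 6 3 0 7 8 5 2 4]
After op 5 (cut(6)): [8 5 2 4 1 9 6 3 0 7]
After op 6 (cut(6)): [6 3 0 7 8 5 2 4 1 9]

Answer: 6 3 0 7 8 5 2 4 1 9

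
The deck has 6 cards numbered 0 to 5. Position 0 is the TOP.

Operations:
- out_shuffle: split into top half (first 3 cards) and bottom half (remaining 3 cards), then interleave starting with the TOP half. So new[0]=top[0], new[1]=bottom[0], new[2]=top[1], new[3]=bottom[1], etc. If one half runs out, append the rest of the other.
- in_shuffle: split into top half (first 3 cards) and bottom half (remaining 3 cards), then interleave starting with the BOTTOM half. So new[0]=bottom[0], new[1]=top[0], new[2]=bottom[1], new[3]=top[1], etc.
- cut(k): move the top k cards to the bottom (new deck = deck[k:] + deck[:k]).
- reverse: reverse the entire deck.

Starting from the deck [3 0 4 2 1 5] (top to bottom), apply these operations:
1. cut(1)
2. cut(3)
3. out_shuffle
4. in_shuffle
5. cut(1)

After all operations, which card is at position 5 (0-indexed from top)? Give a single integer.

After op 1 (cut(1)): [0 4 2 1 5 3]
After op 2 (cut(3)): [1 5 3 0 4 2]
After op 3 (out_shuffle): [1 0 5 4 3 2]
After op 4 (in_shuffle): [4 1 3 0 2 5]
After op 5 (cut(1)): [1 3 0 2 5 4]
Position 5: card 4.

Answer: 4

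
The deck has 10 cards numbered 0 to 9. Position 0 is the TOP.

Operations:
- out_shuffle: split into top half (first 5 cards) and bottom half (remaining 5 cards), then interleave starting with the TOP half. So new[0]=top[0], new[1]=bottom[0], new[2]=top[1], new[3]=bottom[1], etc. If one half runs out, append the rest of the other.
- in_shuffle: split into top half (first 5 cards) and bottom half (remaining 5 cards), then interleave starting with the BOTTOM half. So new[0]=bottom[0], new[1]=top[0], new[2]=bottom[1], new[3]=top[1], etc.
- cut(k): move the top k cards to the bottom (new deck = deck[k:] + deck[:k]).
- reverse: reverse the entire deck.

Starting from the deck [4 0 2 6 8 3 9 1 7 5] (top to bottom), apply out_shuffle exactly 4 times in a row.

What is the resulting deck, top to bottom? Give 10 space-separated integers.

Answer: 4 8 7 6 1 2 9 0 3 5

Derivation:
After op 1 (out_shuffle): [4 3 0 9 2 1 6 7 8 5]
After op 2 (out_shuffle): [4 1 3 6 0 7 9 8 2 5]
After op 3 (out_shuffle): [4 7 1 9 3 8 6 2 0 5]
After op 4 (out_shuffle): [4 8 7 6 1 2 9 0 3 5]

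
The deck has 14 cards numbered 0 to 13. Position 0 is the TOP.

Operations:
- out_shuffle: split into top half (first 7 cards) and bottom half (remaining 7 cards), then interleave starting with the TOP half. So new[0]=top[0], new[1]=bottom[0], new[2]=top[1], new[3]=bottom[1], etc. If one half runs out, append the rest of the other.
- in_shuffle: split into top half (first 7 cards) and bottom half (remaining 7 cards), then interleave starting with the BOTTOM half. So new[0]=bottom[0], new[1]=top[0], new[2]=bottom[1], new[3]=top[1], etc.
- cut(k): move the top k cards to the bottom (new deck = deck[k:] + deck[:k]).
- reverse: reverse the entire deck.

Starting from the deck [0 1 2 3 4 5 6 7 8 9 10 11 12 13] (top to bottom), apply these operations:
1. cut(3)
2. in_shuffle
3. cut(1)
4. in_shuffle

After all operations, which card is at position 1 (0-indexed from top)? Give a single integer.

After op 1 (cut(3)): [3 4 5 6 7 8 9 10 11 12 13 0 1 2]
After op 2 (in_shuffle): [10 3 11 4 12 5 13 6 0 7 1 8 2 9]
After op 3 (cut(1)): [3 11 4 12 5 13 6 0 7 1 8 2 9 10]
After op 4 (in_shuffle): [0 3 7 11 1 4 8 12 2 5 9 13 10 6]
Position 1: card 3.

Answer: 3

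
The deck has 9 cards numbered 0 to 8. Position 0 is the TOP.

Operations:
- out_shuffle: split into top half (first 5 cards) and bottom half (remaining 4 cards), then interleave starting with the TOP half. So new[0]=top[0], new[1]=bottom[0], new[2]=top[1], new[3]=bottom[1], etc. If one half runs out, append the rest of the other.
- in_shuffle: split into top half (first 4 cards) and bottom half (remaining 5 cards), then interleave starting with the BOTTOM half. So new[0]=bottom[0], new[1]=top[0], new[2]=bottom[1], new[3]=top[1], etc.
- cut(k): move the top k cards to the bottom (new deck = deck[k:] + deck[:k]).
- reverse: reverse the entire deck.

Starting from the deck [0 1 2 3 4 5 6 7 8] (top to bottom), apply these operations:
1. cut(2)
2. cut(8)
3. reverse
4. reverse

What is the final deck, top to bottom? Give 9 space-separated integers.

Answer: 1 2 3 4 5 6 7 8 0

Derivation:
After op 1 (cut(2)): [2 3 4 5 6 7 8 0 1]
After op 2 (cut(8)): [1 2 3 4 5 6 7 8 0]
After op 3 (reverse): [0 8 7 6 5 4 3 2 1]
After op 4 (reverse): [1 2 3 4 5 6 7 8 0]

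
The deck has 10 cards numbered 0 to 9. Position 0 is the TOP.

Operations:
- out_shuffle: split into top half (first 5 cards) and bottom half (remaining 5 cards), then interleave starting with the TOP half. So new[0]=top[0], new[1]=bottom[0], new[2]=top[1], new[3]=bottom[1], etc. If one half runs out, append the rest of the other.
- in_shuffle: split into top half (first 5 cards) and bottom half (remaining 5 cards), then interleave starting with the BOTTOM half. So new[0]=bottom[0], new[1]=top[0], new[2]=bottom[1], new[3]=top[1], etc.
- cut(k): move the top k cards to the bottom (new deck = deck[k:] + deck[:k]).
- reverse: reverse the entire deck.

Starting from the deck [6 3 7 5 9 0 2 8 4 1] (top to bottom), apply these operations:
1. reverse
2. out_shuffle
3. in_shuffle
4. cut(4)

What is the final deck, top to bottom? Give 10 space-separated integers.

Answer: 3 4 0 5 6 8 7 1 2 9

Derivation:
After op 1 (reverse): [1 4 8 2 0 9 5 7 3 6]
After op 2 (out_shuffle): [1 9 4 5 8 7 2 3 0 6]
After op 3 (in_shuffle): [7 1 2 9 3 4 0 5 6 8]
After op 4 (cut(4)): [3 4 0 5 6 8 7 1 2 9]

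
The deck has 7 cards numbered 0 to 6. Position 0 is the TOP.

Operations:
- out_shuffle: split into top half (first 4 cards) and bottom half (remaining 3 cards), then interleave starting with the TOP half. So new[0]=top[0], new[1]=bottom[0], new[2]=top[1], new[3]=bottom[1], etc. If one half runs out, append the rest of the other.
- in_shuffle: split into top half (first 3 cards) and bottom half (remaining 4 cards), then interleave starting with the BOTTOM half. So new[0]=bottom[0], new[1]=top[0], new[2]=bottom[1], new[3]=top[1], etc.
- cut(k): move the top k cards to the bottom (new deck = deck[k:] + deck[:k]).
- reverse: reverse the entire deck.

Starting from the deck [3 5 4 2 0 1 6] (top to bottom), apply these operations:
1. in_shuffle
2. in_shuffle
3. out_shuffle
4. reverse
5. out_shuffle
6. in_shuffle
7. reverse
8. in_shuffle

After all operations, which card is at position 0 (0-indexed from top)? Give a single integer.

Answer: 2

Derivation:
After op 1 (in_shuffle): [2 3 0 5 1 4 6]
After op 2 (in_shuffle): [5 2 1 3 4 0 6]
After op 3 (out_shuffle): [5 4 2 0 1 6 3]
After op 4 (reverse): [3 6 1 0 2 4 5]
After op 5 (out_shuffle): [3 2 6 4 1 5 0]
After op 6 (in_shuffle): [4 3 1 2 5 6 0]
After op 7 (reverse): [0 6 5 2 1 3 4]
After op 8 (in_shuffle): [2 0 1 6 3 5 4]
Position 0: card 2.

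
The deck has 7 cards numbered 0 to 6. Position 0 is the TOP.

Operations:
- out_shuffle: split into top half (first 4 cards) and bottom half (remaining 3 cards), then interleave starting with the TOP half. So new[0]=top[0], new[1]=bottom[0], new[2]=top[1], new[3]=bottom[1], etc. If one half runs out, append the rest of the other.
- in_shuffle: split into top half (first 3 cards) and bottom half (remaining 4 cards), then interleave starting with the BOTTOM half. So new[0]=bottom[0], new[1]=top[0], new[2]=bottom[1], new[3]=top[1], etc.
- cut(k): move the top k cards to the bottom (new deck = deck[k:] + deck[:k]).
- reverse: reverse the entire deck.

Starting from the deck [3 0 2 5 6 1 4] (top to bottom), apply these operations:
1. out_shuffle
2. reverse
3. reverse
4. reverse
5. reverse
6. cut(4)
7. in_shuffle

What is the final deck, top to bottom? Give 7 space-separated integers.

After op 1 (out_shuffle): [3 6 0 1 2 4 5]
After op 2 (reverse): [5 4 2 1 0 6 3]
After op 3 (reverse): [3 6 0 1 2 4 5]
After op 4 (reverse): [5 4 2 1 0 6 3]
After op 5 (reverse): [3 6 0 1 2 4 5]
After op 6 (cut(4)): [2 4 5 3 6 0 1]
After op 7 (in_shuffle): [3 2 6 4 0 5 1]

Answer: 3 2 6 4 0 5 1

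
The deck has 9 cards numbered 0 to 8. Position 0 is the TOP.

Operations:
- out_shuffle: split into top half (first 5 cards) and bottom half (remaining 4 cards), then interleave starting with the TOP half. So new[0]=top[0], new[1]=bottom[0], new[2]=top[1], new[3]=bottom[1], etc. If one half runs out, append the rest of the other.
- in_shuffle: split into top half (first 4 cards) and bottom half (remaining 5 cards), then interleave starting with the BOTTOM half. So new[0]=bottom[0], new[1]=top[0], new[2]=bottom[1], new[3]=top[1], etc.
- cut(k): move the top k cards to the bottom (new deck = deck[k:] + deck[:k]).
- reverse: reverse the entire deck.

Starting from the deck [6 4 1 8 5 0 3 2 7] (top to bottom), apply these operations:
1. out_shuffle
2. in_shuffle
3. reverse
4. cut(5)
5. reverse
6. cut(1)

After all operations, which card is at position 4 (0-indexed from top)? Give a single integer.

After op 1 (out_shuffle): [6 0 4 3 1 2 8 7 5]
After op 2 (in_shuffle): [1 6 2 0 8 4 7 3 5]
After op 3 (reverse): [5 3 7 4 8 0 2 6 1]
After op 4 (cut(5)): [0 2 6 1 5 3 7 4 8]
After op 5 (reverse): [8 4 7 3 5 1 6 2 0]
After op 6 (cut(1)): [4 7 3 5 1 6 2 0 8]
Position 4: card 1.

Answer: 1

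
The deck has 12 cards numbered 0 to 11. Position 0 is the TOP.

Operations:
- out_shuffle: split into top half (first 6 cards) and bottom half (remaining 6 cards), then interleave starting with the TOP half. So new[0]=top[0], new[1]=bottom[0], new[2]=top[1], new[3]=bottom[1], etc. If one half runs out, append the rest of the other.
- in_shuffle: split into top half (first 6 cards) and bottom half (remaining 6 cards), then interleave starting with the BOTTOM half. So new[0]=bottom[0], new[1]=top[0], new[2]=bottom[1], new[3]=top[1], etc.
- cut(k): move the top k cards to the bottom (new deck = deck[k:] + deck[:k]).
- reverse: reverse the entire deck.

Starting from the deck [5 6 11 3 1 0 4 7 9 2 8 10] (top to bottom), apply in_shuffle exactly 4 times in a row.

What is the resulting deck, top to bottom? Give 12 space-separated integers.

Answer: 9 1 5 2 0 6 8 4 11 10 7 3

Derivation:
After op 1 (in_shuffle): [4 5 7 6 9 11 2 3 8 1 10 0]
After op 2 (in_shuffle): [2 4 3 5 8 7 1 6 10 9 0 11]
After op 3 (in_shuffle): [1 2 6 4 10 3 9 5 0 8 11 7]
After op 4 (in_shuffle): [9 1 5 2 0 6 8 4 11 10 7 3]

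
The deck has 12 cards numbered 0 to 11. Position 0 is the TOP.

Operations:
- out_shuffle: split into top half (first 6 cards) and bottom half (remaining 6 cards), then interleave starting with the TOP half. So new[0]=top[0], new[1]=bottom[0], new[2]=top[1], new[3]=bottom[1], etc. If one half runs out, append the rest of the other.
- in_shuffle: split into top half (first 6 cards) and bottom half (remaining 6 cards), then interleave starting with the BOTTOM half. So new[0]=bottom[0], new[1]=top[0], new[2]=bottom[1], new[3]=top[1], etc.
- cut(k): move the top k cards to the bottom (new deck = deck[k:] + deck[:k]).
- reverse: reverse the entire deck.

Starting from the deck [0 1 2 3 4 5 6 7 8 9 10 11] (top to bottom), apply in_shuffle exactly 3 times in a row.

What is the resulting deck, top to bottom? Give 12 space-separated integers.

After op 1 (in_shuffle): [6 0 7 1 8 2 9 3 10 4 11 5]
After op 2 (in_shuffle): [9 6 3 0 10 7 4 1 11 8 5 2]
After op 3 (in_shuffle): [4 9 1 6 11 3 8 0 5 10 2 7]

Answer: 4 9 1 6 11 3 8 0 5 10 2 7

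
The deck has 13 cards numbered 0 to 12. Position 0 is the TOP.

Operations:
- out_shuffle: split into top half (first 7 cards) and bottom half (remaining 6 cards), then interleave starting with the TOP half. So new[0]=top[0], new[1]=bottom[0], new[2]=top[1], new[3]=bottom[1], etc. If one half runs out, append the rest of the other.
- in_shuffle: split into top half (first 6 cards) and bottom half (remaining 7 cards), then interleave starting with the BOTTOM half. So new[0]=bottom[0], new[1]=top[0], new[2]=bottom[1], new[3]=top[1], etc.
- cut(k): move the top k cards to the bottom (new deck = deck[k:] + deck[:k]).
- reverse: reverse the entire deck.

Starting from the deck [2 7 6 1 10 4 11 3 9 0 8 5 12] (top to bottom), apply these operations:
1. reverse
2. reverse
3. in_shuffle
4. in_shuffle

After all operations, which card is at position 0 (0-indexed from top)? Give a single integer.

After op 1 (reverse): [12 5 8 0 9 3 11 4 10 1 6 7 2]
After op 2 (reverse): [2 7 6 1 10 4 11 3 9 0 8 5 12]
After op 3 (in_shuffle): [11 2 3 7 9 6 0 1 8 10 5 4 12]
After op 4 (in_shuffle): [0 11 1 2 8 3 10 7 5 9 4 6 12]
Position 0: card 0.

Answer: 0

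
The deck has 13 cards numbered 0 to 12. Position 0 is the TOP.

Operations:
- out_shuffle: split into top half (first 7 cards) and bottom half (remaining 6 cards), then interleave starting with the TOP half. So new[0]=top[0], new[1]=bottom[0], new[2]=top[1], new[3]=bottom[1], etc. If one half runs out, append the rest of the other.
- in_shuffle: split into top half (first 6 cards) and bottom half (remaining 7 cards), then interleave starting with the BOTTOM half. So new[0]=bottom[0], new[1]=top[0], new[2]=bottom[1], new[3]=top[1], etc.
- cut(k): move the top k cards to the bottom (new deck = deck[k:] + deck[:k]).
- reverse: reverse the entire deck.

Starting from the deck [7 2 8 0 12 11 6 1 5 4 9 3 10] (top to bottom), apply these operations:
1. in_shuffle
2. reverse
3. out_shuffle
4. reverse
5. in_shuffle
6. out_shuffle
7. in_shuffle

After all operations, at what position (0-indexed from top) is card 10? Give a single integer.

Answer: 10

Derivation:
After op 1 (in_shuffle): [6 7 1 2 5 8 4 0 9 12 3 11 10]
After op 2 (reverse): [10 11 3 12 9 0 4 8 5 2 1 7 6]
After op 3 (out_shuffle): [10 8 11 5 3 2 12 1 9 7 0 6 4]
After op 4 (reverse): [4 6 0 7 9 1 12 2 3 5 11 8 10]
After op 5 (in_shuffle): [12 4 2 6 3 0 5 7 11 9 8 1 10]
After op 6 (out_shuffle): [12 7 4 11 2 9 6 8 3 1 0 10 5]
After op 7 (in_shuffle): [6 12 8 7 3 4 1 11 0 2 10 9 5]
Card 10 is at position 10.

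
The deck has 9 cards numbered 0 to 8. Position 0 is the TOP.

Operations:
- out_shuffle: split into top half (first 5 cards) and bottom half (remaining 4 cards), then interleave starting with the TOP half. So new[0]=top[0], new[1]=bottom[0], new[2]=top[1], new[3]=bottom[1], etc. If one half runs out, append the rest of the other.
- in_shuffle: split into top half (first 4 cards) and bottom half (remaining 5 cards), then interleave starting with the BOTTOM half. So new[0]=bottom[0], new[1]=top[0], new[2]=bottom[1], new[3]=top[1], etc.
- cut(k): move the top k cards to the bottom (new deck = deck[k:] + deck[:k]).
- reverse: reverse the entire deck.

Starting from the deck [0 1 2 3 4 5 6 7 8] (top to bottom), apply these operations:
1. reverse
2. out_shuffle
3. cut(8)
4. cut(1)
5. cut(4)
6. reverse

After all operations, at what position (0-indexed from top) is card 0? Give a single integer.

Answer: 5

Derivation:
After op 1 (reverse): [8 7 6 5 4 3 2 1 0]
After op 2 (out_shuffle): [8 3 7 2 6 1 5 0 4]
After op 3 (cut(8)): [4 8 3 7 2 6 1 5 0]
After op 4 (cut(1)): [8 3 7 2 6 1 5 0 4]
After op 5 (cut(4)): [6 1 5 0 4 8 3 7 2]
After op 6 (reverse): [2 7 3 8 4 0 5 1 6]
Card 0 is at position 5.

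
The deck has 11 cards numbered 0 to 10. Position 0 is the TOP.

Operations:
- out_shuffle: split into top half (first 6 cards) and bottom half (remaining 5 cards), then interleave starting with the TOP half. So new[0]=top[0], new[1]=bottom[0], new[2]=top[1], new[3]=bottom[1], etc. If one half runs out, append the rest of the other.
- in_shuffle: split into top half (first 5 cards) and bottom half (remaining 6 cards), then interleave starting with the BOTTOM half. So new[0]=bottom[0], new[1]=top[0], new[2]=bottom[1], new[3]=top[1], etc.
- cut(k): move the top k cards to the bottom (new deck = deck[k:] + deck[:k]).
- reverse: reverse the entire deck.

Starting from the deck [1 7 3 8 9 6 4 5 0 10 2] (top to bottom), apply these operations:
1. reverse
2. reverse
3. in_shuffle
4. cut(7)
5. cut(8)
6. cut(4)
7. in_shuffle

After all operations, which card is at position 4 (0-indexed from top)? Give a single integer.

Answer: 5

Derivation:
After op 1 (reverse): [2 10 0 5 4 6 9 8 3 7 1]
After op 2 (reverse): [1 7 3 8 9 6 4 5 0 10 2]
After op 3 (in_shuffle): [6 1 4 7 5 3 0 8 10 9 2]
After op 4 (cut(7)): [8 10 9 2 6 1 4 7 5 3 0]
After op 5 (cut(8)): [5 3 0 8 10 9 2 6 1 4 7]
After op 6 (cut(4)): [10 9 2 6 1 4 7 5 3 0 8]
After op 7 (in_shuffle): [4 10 7 9 5 2 3 6 0 1 8]
Position 4: card 5.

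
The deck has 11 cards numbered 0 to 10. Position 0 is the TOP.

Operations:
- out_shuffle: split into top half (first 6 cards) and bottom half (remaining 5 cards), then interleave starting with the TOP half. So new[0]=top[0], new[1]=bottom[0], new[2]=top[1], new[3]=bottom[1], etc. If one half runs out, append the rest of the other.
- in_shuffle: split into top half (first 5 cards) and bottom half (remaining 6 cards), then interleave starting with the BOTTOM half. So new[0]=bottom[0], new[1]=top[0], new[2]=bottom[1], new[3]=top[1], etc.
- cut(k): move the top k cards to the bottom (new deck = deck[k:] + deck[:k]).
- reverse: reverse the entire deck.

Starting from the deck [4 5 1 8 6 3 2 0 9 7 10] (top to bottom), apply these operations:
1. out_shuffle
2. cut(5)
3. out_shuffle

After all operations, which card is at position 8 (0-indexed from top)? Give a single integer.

After op 1 (out_shuffle): [4 2 5 0 1 9 8 7 6 10 3]
After op 2 (cut(5)): [9 8 7 6 10 3 4 2 5 0 1]
After op 3 (out_shuffle): [9 4 8 2 7 5 6 0 10 1 3]
Position 8: card 10.

Answer: 10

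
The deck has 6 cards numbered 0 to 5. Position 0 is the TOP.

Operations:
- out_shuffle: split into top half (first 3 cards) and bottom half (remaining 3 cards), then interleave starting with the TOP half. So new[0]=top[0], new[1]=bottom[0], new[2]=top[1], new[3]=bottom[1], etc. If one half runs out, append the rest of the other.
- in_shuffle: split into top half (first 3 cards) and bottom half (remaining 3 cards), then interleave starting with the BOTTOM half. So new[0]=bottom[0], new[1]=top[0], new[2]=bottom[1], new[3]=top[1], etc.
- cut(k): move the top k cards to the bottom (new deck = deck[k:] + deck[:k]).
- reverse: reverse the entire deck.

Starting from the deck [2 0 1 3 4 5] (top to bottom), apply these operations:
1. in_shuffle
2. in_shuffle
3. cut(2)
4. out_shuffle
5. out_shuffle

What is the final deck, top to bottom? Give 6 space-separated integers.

After op 1 (in_shuffle): [3 2 4 0 5 1]
After op 2 (in_shuffle): [0 3 5 2 1 4]
After op 3 (cut(2)): [5 2 1 4 0 3]
After op 4 (out_shuffle): [5 4 2 0 1 3]
After op 5 (out_shuffle): [5 0 4 1 2 3]

Answer: 5 0 4 1 2 3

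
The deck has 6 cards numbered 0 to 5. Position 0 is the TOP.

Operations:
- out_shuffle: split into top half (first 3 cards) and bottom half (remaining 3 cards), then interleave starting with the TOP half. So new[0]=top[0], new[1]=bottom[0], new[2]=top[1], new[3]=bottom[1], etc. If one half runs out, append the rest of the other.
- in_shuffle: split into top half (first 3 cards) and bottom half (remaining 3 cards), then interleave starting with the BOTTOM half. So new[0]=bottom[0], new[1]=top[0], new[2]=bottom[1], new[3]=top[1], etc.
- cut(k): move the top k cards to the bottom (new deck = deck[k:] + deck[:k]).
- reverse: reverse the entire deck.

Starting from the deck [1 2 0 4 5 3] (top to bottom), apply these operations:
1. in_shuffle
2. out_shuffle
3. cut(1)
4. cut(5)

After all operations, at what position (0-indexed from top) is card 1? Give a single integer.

After op 1 (in_shuffle): [4 1 5 2 3 0]
After op 2 (out_shuffle): [4 2 1 3 5 0]
After op 3 (cut(1)): [2 1 3 5 0 4]
After op 4 (cut(5)): [4 2 1 3 5 0]
Card 1 is at position 2.

Answer: 2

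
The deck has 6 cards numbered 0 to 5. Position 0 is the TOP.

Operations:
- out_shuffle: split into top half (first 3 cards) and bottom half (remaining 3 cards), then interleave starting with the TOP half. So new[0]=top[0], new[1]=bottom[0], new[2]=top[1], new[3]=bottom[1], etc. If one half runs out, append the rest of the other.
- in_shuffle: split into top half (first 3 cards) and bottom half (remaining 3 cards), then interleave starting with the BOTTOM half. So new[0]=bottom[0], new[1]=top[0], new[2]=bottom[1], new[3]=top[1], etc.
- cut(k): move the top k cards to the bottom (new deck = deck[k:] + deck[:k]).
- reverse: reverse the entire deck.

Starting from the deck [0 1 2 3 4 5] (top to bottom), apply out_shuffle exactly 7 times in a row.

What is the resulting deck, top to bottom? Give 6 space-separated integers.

Answer: 0 2 4 1 3 5

Derivation:
After op 1 (out_shuffle): [0 3 1 4 2 5]
After op 2 (out_shuffle): [0 4 3 2 1 5]
After op 3 (out_shuffle): [0 2 4 1 3 5]
After op 4 (out_shuffle): [0 1 2 3 4 5]
After op 5 (out_shuffle): [0 3 1 4 2 5]
After op 6 (out_shuffle): [0 4 3 2 1 5]
After op 7 (out_shuffle): [0 2 4 1 3 5]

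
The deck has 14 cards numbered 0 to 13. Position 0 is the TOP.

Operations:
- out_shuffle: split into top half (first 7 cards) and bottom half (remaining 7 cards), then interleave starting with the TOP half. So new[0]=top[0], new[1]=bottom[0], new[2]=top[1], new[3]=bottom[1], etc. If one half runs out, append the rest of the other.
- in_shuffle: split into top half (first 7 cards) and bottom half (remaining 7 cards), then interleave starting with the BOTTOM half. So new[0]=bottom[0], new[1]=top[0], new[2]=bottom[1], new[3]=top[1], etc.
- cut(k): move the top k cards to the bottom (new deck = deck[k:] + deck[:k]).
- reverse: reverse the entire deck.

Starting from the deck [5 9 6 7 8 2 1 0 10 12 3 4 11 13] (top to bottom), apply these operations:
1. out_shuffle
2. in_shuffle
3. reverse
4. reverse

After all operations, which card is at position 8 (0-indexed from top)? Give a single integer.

After op 1 (out_shuffle): [5 0 9 10 6 12 7 3 8 4 2 11 1 13]
After op 2 (in_shuffle): [3 5 8 0 4 9 2 10 11 6 1 12 13 7]
After op 3 (reverse): [7 13 12 1 6 11 10 2 9 4 0 8 5 3]
After op 4 (reverse): [3 5 8 0 4 9 2 10 11 6 1 12 13 7]
Position 8: card 11.

Answer: 11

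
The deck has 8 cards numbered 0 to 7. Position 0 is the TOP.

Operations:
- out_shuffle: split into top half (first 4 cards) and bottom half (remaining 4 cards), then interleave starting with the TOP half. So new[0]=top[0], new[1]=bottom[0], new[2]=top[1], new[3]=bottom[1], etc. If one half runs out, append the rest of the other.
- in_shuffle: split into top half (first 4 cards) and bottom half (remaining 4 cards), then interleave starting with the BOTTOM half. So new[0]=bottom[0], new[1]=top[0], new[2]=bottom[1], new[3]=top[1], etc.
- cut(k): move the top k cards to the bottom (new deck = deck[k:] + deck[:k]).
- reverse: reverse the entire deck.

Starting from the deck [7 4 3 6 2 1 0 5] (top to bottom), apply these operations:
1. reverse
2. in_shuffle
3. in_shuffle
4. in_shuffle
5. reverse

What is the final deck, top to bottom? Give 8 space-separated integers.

Answer: 5 0 1 2 6 3 4 7

Derivation:
After op 1 (reverse): [5 0 1 2 6 3 4 7]
After op 2 (in_shuffle): [6 5 3 0 4 1 7 2]
After op 3 (in_shuffle): [4 6 1 5 7 3 2 0]
After op 4 (in_shuffle): [7 4 3 6 2 1 0 5]
After op 5 (reverse): [5 0 1 2 6 3 4 7]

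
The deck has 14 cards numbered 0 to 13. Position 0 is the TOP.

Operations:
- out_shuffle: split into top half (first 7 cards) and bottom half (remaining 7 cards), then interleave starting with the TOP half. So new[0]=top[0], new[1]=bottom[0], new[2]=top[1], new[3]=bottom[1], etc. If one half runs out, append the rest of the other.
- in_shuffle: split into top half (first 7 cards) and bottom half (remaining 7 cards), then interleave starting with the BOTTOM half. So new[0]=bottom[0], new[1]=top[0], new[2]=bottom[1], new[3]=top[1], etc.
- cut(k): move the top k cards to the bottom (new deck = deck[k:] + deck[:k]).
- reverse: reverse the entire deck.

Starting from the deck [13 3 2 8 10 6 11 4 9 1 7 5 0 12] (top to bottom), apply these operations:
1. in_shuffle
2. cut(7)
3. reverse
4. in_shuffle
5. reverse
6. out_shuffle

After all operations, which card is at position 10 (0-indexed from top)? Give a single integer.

After op 1 (in_shuffle): [4 13 9 3 1 2 7 8 5 10 0 6 12 11]
After op 2 (cut(7)): [8 5 10 0 6 12 11 4 13 9 3 1 2 7]
After op 3 (reverse): [7 2 1 3 9 13 4 11 12 6 0 10 5 8]
After op 4 (in_shuffle): [11 7 12 2 6 1 0 3 10 9 5 13 8 4]
After op 5 (reverse): [4 8 13 5 9 10 3 0 1 6 2 12 7 11]
After op 6 (out_shuffle): [4 0 8 1 13 6 5 2 9 12 10 7 3 11]
Position 10: card 10.

Answer: 10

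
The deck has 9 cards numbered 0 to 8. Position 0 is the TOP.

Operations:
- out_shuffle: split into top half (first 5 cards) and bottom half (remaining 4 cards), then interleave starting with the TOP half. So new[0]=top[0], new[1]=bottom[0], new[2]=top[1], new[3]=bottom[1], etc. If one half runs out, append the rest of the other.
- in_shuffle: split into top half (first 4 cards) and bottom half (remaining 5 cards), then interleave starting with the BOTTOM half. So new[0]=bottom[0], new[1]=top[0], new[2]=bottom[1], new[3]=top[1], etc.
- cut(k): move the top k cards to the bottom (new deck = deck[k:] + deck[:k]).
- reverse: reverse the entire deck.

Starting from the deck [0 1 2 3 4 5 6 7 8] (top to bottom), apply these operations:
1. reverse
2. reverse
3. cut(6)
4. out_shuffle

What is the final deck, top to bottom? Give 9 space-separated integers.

After op 1 (reverse): [8 7 6 5 4 3 2 1 0]
After op 2 (reverse): [0 1 2 3 4 5 6 7 8]
After op 3 (cut(6)): [6 7 8 0 1 2 3 4 5]
After op 4 (out_shuffle): [6 2 7 3 8 4 0 5 1]

Answer: 6 2 7 3 8 4 0 5 1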